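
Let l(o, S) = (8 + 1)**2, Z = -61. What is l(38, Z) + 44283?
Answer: 44364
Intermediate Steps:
l(o, S) = 81 (l(o, S) = 9**2 = 81)
l(38, Z) + 44283 = 81 + 44283 = 44364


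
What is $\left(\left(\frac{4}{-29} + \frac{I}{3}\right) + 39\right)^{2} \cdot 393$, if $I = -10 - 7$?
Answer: $\frac{1092611264}{2523} \approx 4.3306 \cdot 10^{5}$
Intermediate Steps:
$I = -17$ ($I = -10 - 7 = -17$)
$\left(\left(\frac{4}{-29} + \frac{I}{3}\right) + 39\right)^{2} \cdot 393 = \left(\left(\frac{4}{-29} - \frac{17}{3}\right) + 39\right)^{2} \cdot 393 = \left(\left(4 \left(- \frac{1}{29}\right) - \frac{17}{3}\right) + 39\right)^{2} \cdot 393 = \left(\left(- \frac{4}{29} - \frac{17}{3}\right) + 39\right)^{2} \cdot 393 = \left(- \frac{505}{87} + 39\right)^{2} \cdot 393 = \left(\frac{2888}{87}\right)^{2} \cdot 393 = \frac{8340544}{7569} \cdot 393 = \frac{1092611264}{2523}$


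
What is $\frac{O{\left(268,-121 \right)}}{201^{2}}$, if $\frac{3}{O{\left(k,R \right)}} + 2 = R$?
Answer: $- \frac{1}{1656441} \approx -6.037 \cdot 10^{-7}$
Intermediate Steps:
$O{\left(k,R \right)} = \frac{3}{-2 + R}$
$\frac{O{\left(268,-121 \right)}}{201^{2}} = \frac{3 \frac{1}{-2 - 121}}{201^{2}} = \frac{3 \frac{1}{-123}}{40401} = 3 \left(- \frac{1}{123}\right) \frac{1}{40401} = \left(- \frac{1}{41}\right) \frac{1}{40401} = - \frac{1}{1656441}$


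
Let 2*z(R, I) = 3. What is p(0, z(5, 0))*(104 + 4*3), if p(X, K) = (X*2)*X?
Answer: 0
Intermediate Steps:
z(R, I) = 3/2 (z(R, I) = (½)*3 = 3/2)
p(X, K) = 2*X² (p(X, K) = (2*X)*X = 2*X²)
p(0, z(5, 0))*(104 + 4*3) = (2*0²)*(104 + 4*3) = (2*0)*(104 + 12) = 0*116 = 0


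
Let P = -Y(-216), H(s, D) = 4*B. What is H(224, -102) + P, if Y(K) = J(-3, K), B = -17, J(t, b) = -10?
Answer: -58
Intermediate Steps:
Y(K) = -10
H(s, D) = -68 (H(s, D) = 4*(-17) = -68)
P = 10 (P = -1*(-10) = 10)
H(224, -102) + P = -68 + 10 = -58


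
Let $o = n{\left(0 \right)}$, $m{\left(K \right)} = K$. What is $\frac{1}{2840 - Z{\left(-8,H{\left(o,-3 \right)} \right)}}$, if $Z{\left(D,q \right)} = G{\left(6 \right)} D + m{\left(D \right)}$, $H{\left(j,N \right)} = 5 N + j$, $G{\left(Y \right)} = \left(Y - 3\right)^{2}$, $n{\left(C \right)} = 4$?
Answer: $\frac{1}{2920} \approx 0.00034247$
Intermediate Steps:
$G{\left(Y \right)} = \left(-3 + Y\right)^{2}$
$o = 4$
$H{\left(j,N \right)} = j + 5 N$
$Z{\left(D,q \right)} = 10 D$ ($Z{\left(D,q \right)} = \left(-3 + 6\right)^{2} D + D = 3^{2} D + D = 9 D + D = 10 D$)
$\frac{1}{2840 - Z{\left(-8,H{\left(o,-3 \right)} \right)}} = \frac{1}{2840 - 10 \left(-8\right)} = \frac{1}{2840 - -80} = \frac{1}{2840 + 80} = \frac{1}{2920}$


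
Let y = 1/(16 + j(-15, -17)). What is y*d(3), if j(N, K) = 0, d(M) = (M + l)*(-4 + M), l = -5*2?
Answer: 7/16 ≈ 0.43750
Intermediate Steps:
l = -10
d(M) = (-10 + M)*(-4 + M) (d(M) = (M - 10)*(-4 + M) = (-10 + M)*(-4 + M))
y = 1/16 (y = 1/(16 + 0) = 1/16 ≈ 0.062500)
y*d(3) = (40 + 3**2 - 14*3)/16 = (40 + 9 - 42)/16 = (1/16)*7 = 7/16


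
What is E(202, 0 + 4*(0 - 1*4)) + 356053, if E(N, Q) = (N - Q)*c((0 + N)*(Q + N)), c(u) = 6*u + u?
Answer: 57690925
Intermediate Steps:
c(u) = 7*u
E(N, Q) = 7*N*(N + Q)*(N - Q) (E(N, Q) = (N - Q)*(7*((0 + N)*(Q + N))) = (N - Q)*(7*(N*(N + Q))) = (N - Q)*(7*N*(N + Q)) = 7*N*(N + Q)*(N - Q))
E(202, 0 + 4*(0 - 1*4)) + 356053 = 7*202*(202 + (0 + 4*(0 - 1*4)))*(202 - (0 + 4*(0 - 1*4))) + 356053 = 7*202*(202 + (0 + 4*(0 - 4)))*(202 - (0 + 4*(0 - 4))) + 356053 = 7*202*(202 + (0 + 4*(-4)))*(202 - (0 + 4*(-4))) + 356053 = 7*202*(202 + (0 - 16))*(202 - (0 - 16)) + 356053 = 7*202*(202 - 16)*(202 - 1*(-16)) + 356053 = 7*202*186*(202 + 16) + 356053 = 7*202*186*218 + 356053 = 57334872 + 356053 = 57690925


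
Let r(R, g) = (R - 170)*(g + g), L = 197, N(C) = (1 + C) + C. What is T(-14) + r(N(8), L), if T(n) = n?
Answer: -60296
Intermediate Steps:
N(C) = 1 + 2*C
r(R, g) = 2*g*(-170 + R) (r(R, g) = (-170 + R)*(2*g) = 2*g*(-170 + R))
T(-14) + r(N(8), L) = -14 + 2*197*(-170 + (1 + 2*8)) = -14 + 2*197*(-170 + (1 + 16)) = -14 + 2*197*(-170 + 17) = -14 + 2*197*(-153) = -14 - 60282 = -60296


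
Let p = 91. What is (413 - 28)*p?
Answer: 35035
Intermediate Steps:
(413 - 28)*p = (413 - 28)*91 = 385*91 = 35035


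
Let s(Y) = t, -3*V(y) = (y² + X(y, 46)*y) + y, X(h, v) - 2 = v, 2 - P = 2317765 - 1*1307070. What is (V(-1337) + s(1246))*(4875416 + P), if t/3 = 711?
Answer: -2210179689337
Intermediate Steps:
t = 2133 (t = 3*711 = 2133)
P = -1010693 (P = 2 - (2317765 - 1*1307070) = 2 - (2317765 - 1307070) = 2 - 1*1010695 = 2 - 1010695 = -1010693)
X(h, v) = 2 + v
V(y) = -49*y/3 - y²/3 (V(y) = -((y² + (2 + 46)*y) + y)/3 = -((y² + 48*y) + y)/3 = -(y² + 49*y)/3 = -49*y/3 - y²/3)
s(Y) = 2133
(V(-1337) + s(1246))*(4875416 + P) = (-⅓*(-1337)*(49 - 1337) + 2133)*(4875416 - 1010693) = (-⅓*(-1337)*(-1288) + 2133)*3864723 = (-1722056/3 + 2133)*3864723 = -1715657/3*3864723 = -2210179689337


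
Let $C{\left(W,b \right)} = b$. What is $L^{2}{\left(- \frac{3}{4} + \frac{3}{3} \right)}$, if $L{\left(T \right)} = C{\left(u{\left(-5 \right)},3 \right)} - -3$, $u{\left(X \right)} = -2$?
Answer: $36$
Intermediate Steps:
$L{\left(T \right)} = 6$ ($L{\left(T \right)} = 3 - -3 = 3 + 3 = 6$)
$L^{2}{\left(- \frac{3}{4} + \frac{3}{3} \right)} = 6^{2} = 36$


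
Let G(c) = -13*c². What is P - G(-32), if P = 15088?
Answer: 28400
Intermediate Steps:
P - G(-32) = 15088 - (-13)*(-32)² = 15088 - (-13)*1024 = 15088 - 1*(-13312) = 15088 + 13312 = 28400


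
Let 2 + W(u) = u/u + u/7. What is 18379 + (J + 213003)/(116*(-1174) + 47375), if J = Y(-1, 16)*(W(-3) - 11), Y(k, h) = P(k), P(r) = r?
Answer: 3808017723/207221 ≈ 18377.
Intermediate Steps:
Y(k, h) = k
W(u) = -1 + u/7 (W(u) = -2 + (u/u + u/7) = -2 + (1 + u*(⅐)) = -2 + (1 + u/7) = -1 + u/7)
J = 87/7 (J = -((-1 + (⅐)*(-3)) - 11) = -((-1 - 3/7) - 11) = -(-10/7 - 11) = -1*(-87/7) = 87/7 ≈ 12.429)
18379 + (J + 213003)/(116*(-1174) + 47375) = 18379 + (87/7 + 213003)/(116*(-1174) + 47375) = 18379 + 1491108/(7*(-136184 + 47375)) = 18379 + (1491108/7)/(-88809) = 18379 + (1491108/7)*(-1/88809) = 18379 - 497036/207221 = 3808017723/207221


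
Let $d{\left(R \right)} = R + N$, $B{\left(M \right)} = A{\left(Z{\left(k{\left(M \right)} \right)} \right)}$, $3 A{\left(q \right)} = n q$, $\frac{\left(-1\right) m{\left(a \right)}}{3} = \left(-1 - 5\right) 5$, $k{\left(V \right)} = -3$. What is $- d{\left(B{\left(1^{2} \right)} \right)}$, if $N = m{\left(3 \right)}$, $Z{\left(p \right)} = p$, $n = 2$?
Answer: $-88$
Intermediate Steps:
$m{\left(a \right)} = 90$ ($m{\left(a \right)} = - 3 \left(-1 - 5\right) 5 = - 3 \left(\left(-6\right) 5\right) = \left(-3\right) \left(-30\right) = 90$)
$A{\left(q \right)} = \frac{2 q}{3}$
$B{\left(M \right)} = -2$ ($B{\left(M \right)} = \frac{2}{3} \left(-3\right) = -2$)
$N = 90$
$d{\left(R \right)} = 90 + R$ ($d{\left(R \right)} = R + 90 = 90 + R$)
$- d{\left(B{\left(1^{2} \right)} \right)} = - (90 - 2) = \left(-1\right) 88 = -88$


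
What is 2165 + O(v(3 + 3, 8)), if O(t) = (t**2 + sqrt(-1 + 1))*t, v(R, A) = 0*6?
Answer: 2165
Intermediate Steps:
v(R, A) = 0
O(t) = t**3 (O(t) = (t**2 + sqrt(0))*t = (t**2 + 0)*t = t**2*t = t**3)
2165 + O(v(3 + 3, 8)) = 2165 + 0**3 = 2165 + 0 = 2165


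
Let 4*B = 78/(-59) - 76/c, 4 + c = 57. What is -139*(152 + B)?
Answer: -131535561/6254 ≈ -21032.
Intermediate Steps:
c = 53 (c = -4 + 57 = 53)
B = -4309/6254 (B = (78/(-59) - 76/53)/4 = (78*(-1/59) - 76*1/53)/4 = (-78/59 - 76/53)/4 = (¼)*(-8618/3127) = -4309/6254 ≈ -0.68900)
-139*(152 + B) = -139*(152 - 4309/6254) = -139*946299/6254 = -131535561/6254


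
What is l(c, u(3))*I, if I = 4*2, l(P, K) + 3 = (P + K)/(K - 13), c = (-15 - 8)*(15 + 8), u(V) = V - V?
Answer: 3920/13 ≈ 301.54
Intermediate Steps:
u(V) = 0
c = -529 (c = -23*23 = -529)
l(P, K) = -3 + (K + P)/(-13 + K) (l(P, K) = -3 + (P + K)/(K - 13) = -3 + (K + P)/(-13 + K))
I = 8
l(c, u(3))*I = ((39 - 529 - 2*0)/(-13 + 0))*8 = ((39 - 529 + 0)/(-13))*8 = -1/13*(-490)*8 = (490/13)*8 = 3920/13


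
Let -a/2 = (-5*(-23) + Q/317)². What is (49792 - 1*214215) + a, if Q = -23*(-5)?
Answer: -19197432647/100489 ≈ -1.9104e+5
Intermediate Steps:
Q = 115
a = -2674729800/100489 (a = -2*(-5*(-23) + 115/317)² = -2*(115 + 115*(1/317))² = -2*(115 + 115/317)² = -2*(36570/317)² = -2*1337364900/100489 = -2674729800/100489 ≈ -26617.)
(49792 - 1*214215) + a = (49792 - 1*214215) - 2674729800/100489 = (49792 - 214215) - 2674729800/100489 = -164423 - 2674729800/100489 = -19197432647/100489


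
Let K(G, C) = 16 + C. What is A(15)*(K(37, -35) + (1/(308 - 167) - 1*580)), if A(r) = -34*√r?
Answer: 2871572*√15/141 ≈ 78876.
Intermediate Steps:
A(15)*(K(37, -35) + (1/(308 - 167) - 1*580)) = (-34*√15)*((16 - 35) + (1/(308 - 167) - 1*580)) = (-34*√15)*(-19 + (1/141 - 580)) = (-34*√15)*(-19 - 81779/141) = -34*√15*(-84458/141) = 2871572*√15/141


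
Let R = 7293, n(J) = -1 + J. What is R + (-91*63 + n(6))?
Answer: 1565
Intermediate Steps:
R + (-91*63 + n(6)) = 7293 + (-91*63 + (-1 + 6)) = 7293 + (-5733 + 5) = 7293 - 5728 = 1565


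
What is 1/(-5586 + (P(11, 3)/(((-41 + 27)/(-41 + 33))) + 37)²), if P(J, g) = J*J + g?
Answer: 49/296311 ≈ 0.00016537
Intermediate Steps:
P(J, g) = g + J² (P(J, g) = J² + g = g + J²)
1/(-5586 + (P(11, 3)/(((-41 + 27)/(-41 + 33))) + 37)²) = 1/(-5586 + ((3 + 11²)/(((-41 + 27)/(-41 + 33))) + 37)²) = 1/(-5586 + ((3 + 121)/((-14/(-8))) + 37)²) = 1/(-5586 + (124/((-14*(-⅛))) + 37)²) = 1/(-5586 + (124/(7/4) + 37)²) = 1/(-5586 + (124*(4/7) + 37)²) = 1/(-5586 + (496/7 + 37)²) = 1/(-5586 + (755/7)²) = 1/(-5586 + 570025/49) = 1/(296311/49) = 49/296311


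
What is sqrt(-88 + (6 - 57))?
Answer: I*sqrt(139) ≈ 11.79*I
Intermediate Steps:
sqrt(-88 + (6 - 57)) = sqrt(-88 - 51) = sqrt(-139) = I*sqrt(139)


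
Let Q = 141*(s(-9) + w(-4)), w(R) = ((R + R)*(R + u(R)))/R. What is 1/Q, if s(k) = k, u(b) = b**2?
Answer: 1/2115 ≈ 0.00047281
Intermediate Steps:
w(R) = 2*R + 2*R**2 (w(R) = ((R + R)*(R + R**2))/R = ((2*R)*(R + R**2))/R = (2*R*(R + R**2))/R = 2*R + 2*R**2)
Q = 2115 (Q = 141*(-9 + 2*(-4)*(1 - 4)) = 141*(-9 + 2*(-4)*(-3)) = 141*(-9 + 24) = 141*15 = 2115)
1/Q = 1/2115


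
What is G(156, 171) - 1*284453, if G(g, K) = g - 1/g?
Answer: -44350333/156 ≈ -2.8430e+5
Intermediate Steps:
G(156, 171) - 1*284453 = (156 - 1/156) - 1*284453 = (156 - 1*1/156) - 284453 = (156 - 1/156) - 284453 = 24335/156 - 284453 = -44350333/156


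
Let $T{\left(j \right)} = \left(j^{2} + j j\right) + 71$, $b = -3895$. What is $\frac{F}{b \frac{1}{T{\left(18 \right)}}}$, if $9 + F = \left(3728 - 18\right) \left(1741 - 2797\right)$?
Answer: $\frac{2816875911}{3895} \approx 7.232 \cdot 10^{5}$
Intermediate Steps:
$T{\left(j \right)} = 71 + 2 j^{2}$ ($T{\left(j \right)} = \left(j^{2} + j^{2}\right) + 71 = 2 j^{2} + 71 = 71 + 2 j^{2}$)
$F = -3917769$ ($F = -9 + \left(3728 - 18\right) \left(1741 - 2797\right) = -9 + 3710 \left(-1056\right) = -9 - 3917760 = -3917769$)
$\frac{F}{b \frac{1}{T{\left(18 \right)}}} = - \frac{3917769}{\left(-3895\right) \frac{1}{71 + 2 \cdot 18^{2}}} = - \frac{3917769}{\left(-3895\right) \frac{1}{71 + 2 \cdot 324}} = - \frac{3917769}{\left(-3895\right) \frac{1}{71 + 648}} = - \frac{3917769}{\left(-3895\right) \frac{1}{719}} = - \frac{3917769}{- \frac{3895}{719}} = \left(-3917769\right) \left(- \frac{719}{3895}\right) = \frac{2816875911}{3895}$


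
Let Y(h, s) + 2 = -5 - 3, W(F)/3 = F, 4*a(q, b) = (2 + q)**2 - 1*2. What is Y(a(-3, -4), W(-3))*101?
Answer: -1010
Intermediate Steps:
a(q, b) = -1/2 + (2 + q)**2/4 (a(q, b) = ((2 + q)**2 - 1*2)/4 = ((2 + q)**2 - 2)/4 = (-2 + (2 + q)**2)/4 = -1/2 + (2 + q)**2/4)
W(F) = 3*F
Y(h, s) = -10 (Y(h, s) = -2 + (-5 - 3) = -2 - 8 = -10)
Y(a(-3, -4), W(-3))*101 = -10*101 = -1010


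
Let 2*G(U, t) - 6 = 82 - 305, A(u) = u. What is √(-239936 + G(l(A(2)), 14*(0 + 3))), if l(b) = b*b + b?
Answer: I*√960178/2 ≈ 489.94*I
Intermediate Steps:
l(b) = b + b² (l(b) = b² + b = b + b²)
G(U, t) = -217/2 (G(U, t) = 3 + (82 - 305)/2 = 3 + (½)*(-223) = 3 - 223/2 = -217/2)
√(-239936 + G(l(A(2)), 14*(0 + 3))) = √(-239936 - 217/2) = √(-480089/2) = I*√960178/2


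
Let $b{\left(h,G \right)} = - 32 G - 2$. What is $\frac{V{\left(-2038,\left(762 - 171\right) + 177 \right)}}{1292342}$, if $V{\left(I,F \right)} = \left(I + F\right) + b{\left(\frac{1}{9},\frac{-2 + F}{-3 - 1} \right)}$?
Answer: $\frac{2428}{646171} \approx 0.0037575$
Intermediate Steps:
$b{\left(h,G \right)} = -2 - 32 G$
$V{\left(I,F \right)} = -18 + I + 9 F$ ($V{\left(I,F \right)} = \left(I + F\right) - \left(2 + 32 \frac{-2 + F}{-3 - 1}\right) = \left(F + I\right) - \left(2 + 32 \frac{-2 + F}{-4}\right) = \left(F + I\right) - \left(2 + 32 \left(-2 + F\right) \left(- \frac{1}{4}\right)\right) = \left(F + I\right) - \left(2 + 32 \left(\frac{1}{2} - \frac{F}{4}\right)\right) = \left(F + I\right) + \left(-2 + \left(-16 + 8 F\right)\right) = \left(F + I\right) + \left(-18 + 8 F\right) = -18 + I + 9 F$)
$\frac{V{\left(-2038,\left(762 - 171\right) + 177 \right)}}{1292342} = \frac{-18 - 2038 + 9 \left(\left(762 - 171\right) + 177\right)}{1292342} = \left(-18 - 2038 + 9 \left(591 + 177\right)\right) \frac{1}{1292342} = \left(-18 - 2038 + 9 \cdot 768\right) \frac{1}{1292342} = \left(-18 - 2038 + 6912\right) \frac{1}{1292342} = 4856 \cdot \frac{1}{1292342} = \frac{2428}{646171}$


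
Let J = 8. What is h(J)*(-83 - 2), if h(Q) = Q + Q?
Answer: -1360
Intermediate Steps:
h(Q) = 2*Q
h(J)*(-83 - 2) = (2*8)*(-83 - 2) = 16*(-85) = -1360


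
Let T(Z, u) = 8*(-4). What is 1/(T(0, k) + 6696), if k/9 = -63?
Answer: 1/6664 ≈ 0.00015006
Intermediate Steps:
k = -567 (k = 9*(-63) = -567)
T(Z, u) = -32
1/(T(0, k) + 6696) = 1/(-32 + 6696) = 1/6664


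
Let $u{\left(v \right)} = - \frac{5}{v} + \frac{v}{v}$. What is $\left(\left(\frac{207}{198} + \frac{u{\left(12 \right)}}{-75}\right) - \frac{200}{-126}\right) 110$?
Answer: $\frac{60637}{210} \approx 288.75$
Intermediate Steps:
$u{\left(v \right)} = 1 - \frac{5}{v}$ ($u{\left(v \right)} = - \frac{5}{v} + 1 = 1 - \frac{5}{v}$)
$\left(\left(\frac{207}{198} + \frac{u{\left(12 \right)}}{-75}\right) - \frac{200}{-126}\right) 110 = \left(\left(\frac{207}{198} + \frac{\frac{1}{12} \left(-5 + 12\right)}{-75}\right) - \frac{200}{-126}\right) 110 = \left(\left(207 \cdot \frac{1}{198} + \frac{1}{12} \cdot 7 \left(- \frac{1}{75}\right)\right) - - \frac{100}{63}\right) 110 = \left(\left(\frac{23}{22} + \frac{7}{12} \left(- \frac{1}{75}\right)\right) + \frac{100}{63}\right) 110 = \left(\left(\frac{23}{22} - \frac{7}{900}\right) + \frac{100}{63}\right) 110 = \left(\frac{10273}{9900} + \frac{100}{63}\right) 110 = \frac{60637}{23100} \cdot 110 = \frac{60637}{210}$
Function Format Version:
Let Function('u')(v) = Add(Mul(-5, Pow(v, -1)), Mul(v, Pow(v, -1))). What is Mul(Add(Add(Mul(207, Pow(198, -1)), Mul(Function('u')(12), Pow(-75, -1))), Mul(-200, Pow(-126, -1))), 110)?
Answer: Rational(60637, 210) ≈ 288.75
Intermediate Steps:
Function('u')(v) = Add(1, Mul(-5, Pow(v, -1))) (Function('u')(v) = Add(Mul(-5, Pow(v, -1)), 1) = Add(1, Mul(-5, Pow(v, -1))))
Mul(Add(Add(Mul(207, Pow(198, -1)), Mul(Function('u')(12), Pow(-75, -1))), Mul(-200, Pow(-126, -1))), 110) = Mul(Add(Add(Mul(207, Pow(198, -1)), Mul(Mul(Pow(12, -1), Add(-5, 12)), Pow(-75, -1))), Mul(-200, Pow(-126, -1))), 110) = Mul(Add(Add(Mul(207, Rational(1, 198)), Mul(Mul(Rational(1, 12), 7), Rational(-1, 75))), Mul(-200, Rational(-1, 126))), 110) = Mul(Add(Add(Rational(23, 22), Mul(Rational(7, 12), Rational(-1, 75))), Rational(100, 63)), 110) = Mul(Add(Add(Rational(23, 22), Rational(-7, 900)), Rational(100, 63)), 110) = Mul(Add(Rational(10273, 9900), Rational(100, 63)), 110) = Mul(Rational(60637, 23100), 110) = Rational(60637, 210)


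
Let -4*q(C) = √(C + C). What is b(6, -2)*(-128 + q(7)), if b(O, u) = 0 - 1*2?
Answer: 256 + √14/2 ≈ 257.87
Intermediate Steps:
b(O, u) = -2 (b(O, u) = 0 - 2 = -2)
q(C) = -√2*√C/4 (q(C) = -√(C + C)/4 = -√2*√C/4)
b(6, -2)*(-128 + q(7)) = -2*(-128 - √2*√7/4) = -2*(-128 - √14/4) = 256 + √14/2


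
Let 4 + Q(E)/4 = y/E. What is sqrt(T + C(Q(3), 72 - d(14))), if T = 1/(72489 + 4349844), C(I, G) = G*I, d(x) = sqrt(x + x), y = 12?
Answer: sqrt(4422333)/4422333 ≈ 0.00047553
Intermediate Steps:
d(x) = sqrt(2)*sqrt(x) (d(x) = sqrt(2*x) = sqrt(2)*sqrt(x))
Q(E) = -16 + 48/E (Q(E) = -16 + 4*(12/E) = -16 + 48/E)
T = 1/4422333 ≈ 2.2612e-7
sqrt(T + C(Q(3), 72 - d(14))) = sqrt(1/4422333 + (72 - sqrt(2)*sqrt(14))*(-16 + 48/3)) = sqrt(1/4422333 + (72 - 2*sqrt(7))*(-16 + 48*(1/3))) = sqrt(1/4422333 + (72 - 2*sqrt(7))*(-16 + 16)) = sqrt(1/4422333 + (72 - 2*sqrt(7))*0) = sqrt(1/4422333 + 0) = sqrt(1/4422333) = sqrt(4422333)/4422333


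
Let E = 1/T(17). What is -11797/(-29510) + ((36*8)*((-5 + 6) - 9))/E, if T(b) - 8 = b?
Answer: -1699764203/29510 ≈ -57600.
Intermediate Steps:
T(b) = 8 + b
E = 1/25 (E = 1/(8 + 17) = 1/25 ≈ 0.040000)
-11797/(-29510) + ((36*8)*((-5 + 6) - 9))/E = -11797/(-29510) + ((36*8)*((-5 + 6) - 9))/(1/25) = -11797*(-1/29510) + (288*(1 - 9))*25 = 11797/29510 + (288*(-8))*25 = 11797/29510 - 2304*25 = 11797/29510 - 57600 = -1699764203/29510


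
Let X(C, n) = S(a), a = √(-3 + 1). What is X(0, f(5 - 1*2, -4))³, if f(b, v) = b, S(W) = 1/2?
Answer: ⅛ ≈ 0.12500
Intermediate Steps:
a = I*√2 (a = √(-2) = I*√2 ≈ 1.4142*I)
S(W) = ½
X(C, n) = ½
X(0, f(5 - 1*2, -4))³ = (½)³ = ⅛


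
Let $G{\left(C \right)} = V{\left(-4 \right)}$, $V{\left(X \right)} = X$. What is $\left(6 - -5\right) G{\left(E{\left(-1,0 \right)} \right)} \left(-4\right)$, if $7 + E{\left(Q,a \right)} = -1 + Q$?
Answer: $176$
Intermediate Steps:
$E{\left(Q,a \right)} = -8 + Q$ ($E{\left(Q,a \right)} = -7 + \left(-1 + Q\right) = -8 + Q$)
$G{\left(C \right)} = -4$
$\left(6 - -5\right) G{\left(E{\left(-1,0 \right)} \right)} \left(-4\right) = \left(6 - -5\right) \left(-4\right) \left(-4\right) = \left(6 + 5\right) \left(-4\right) \left(-4\right) = 11 \left(-4\right) \left(-4\right) = \left(-44\right) \left(-4\right) = 176$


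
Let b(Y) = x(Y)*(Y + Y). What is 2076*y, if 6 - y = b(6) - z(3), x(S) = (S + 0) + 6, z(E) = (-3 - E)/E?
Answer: -290640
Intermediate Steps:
z(E) = (-3 - E)/E
x(S) = 6 + S (x(S) = S + 6 = 6 + S)
b(Y) = 2*Y*(6 + Y) (b(Y) = (6 + Y)*(Y + Y) = (6 + Y)*(2*Y) = 2*Y*(6 + Y))
y = -140 (y = 6 - (2*6*(6 + 6) - (-3 - 1*3)/3) = 6 - (2*6*12 - (-3 - 3)/3) = 6 - (144 - (-6)/3) = 6 - (144 - 1*(-2)) = 6 - (144 + 2) = 6 - 1*146 = 6 - 146 = -140)
2076*y = 2076*(-140) = -290640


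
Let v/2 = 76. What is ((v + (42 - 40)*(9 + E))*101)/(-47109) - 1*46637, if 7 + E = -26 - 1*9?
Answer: -2197031119/47109 ≈ -46637.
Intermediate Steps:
v = 152 (v = 2*76 = 152)
E = -42 (E = -7 + (-26 - 1*9) = -7 + (-26 - 9) = -7 - 35 = -42)
((v + (42 - 40)*(9 + E))*101)/(-47109) - 1*46637 = ((152 + (42 - 40)*(9 - 42))*101)/(-47109) - 1*46637 = ((152 + 2*(-33))*101)*(-1/47109) - 46637 = ((152 - 66)*101)*(-1/47109) - 46637 = (86*101)*(-1/47109) - 46637 = 8686*(-1/47109) - 46637 = -8686/47109 - 46637 = -2197031119/47109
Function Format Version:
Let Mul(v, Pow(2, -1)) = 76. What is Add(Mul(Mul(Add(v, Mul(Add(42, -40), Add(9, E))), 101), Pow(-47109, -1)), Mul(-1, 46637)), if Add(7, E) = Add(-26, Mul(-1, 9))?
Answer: Rational(-2197031119, 47109) ≈ -46637.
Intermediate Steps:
v = 152 (v = Mul(2, 76) = 152)
E = -42 (E = Add(-7, Add(-26, Mul(-1, 9))) = Add(-7, Add(-26, -9)) = Add(-7, -35) = -42)
Add(Mul(Mul(Add(v, Mul(Add(42, -40), Add(9, E))), 101), Pow(-47109, -1)), Mul(-1, 46637)) = Add(Mul(Mul(Add(152, Mul(Add(42, -40), Add(9, -42))), 101), Pow(-47109, -1)), Mul(-1, 46637)) = Add(Mul(Mul(Add(152, Mul(2, -33)), 101), Rational(-1, 47109)), -46637) = Add(Mul(Mul(Add(152, -66), 101), Rational(-1, 47109)), -46637) = Add(Mul(Mul(86, 101), Rational(-1, 47109)), -46637) = Add(Mul(8686, Rational(-1, 47109)), -46637) = Add(Rational(-8686, 47109), -46637) = Rational(-2197031119, 47109)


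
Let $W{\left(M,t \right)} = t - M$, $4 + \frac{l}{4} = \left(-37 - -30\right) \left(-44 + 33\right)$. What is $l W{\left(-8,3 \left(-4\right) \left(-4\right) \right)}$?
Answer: $16352$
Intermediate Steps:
$l = 292$ ($l = -16 + 4 \left(-37 - -30\right) \left(-44 + 33\right) = -16 + 4 \left(-37 + 30\right) \left(-11\right) = -16 + 4 \left(\left(-7\right) \left(-11\right)\right) = -16 + 4 \cdot 77 = -16 + 308 = 292$)
$l W{\left(-8,3 \left(-4\right) \left(-4\right) \right)} = 292 \left(3 \left(-4\right) \left(-4\right) - -8\right) = 292 \left(\left(-12\right) \left(-4\right) + 8\right) = 292 \left(48 + 8\right) = 292 \cdot 56 = 16352$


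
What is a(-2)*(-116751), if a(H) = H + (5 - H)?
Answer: -583755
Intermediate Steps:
a(H) = 5
a(-2)*(-116751) = 5*(-116751) = -583755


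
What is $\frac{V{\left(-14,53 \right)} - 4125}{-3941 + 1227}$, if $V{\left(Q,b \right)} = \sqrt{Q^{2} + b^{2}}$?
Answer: $\frac{4125}{2714} - \frac{\sqrt{3005}}{2714} \approx 1.4997$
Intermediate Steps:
$\frac{V{\left(-14,53 \right)} - 4125}{-3941 + 1227} = \frac{\sqrt{\left(-14\right)^{2} + 53^{2}} - 4125}{-3941 + 1227} = \frac{\sqrt{196 + 2809} - 4125}{-2714} = \left(\sqrt{3005} - 4125\right) \left(- \frac{1}{2714}\right) = \left(-4125 + \sqrt{3005}\right) \left(- \frac{1}{2714}\right) = \frac{4125}{2714} - \frac{\sqrt{3005}}{2714}$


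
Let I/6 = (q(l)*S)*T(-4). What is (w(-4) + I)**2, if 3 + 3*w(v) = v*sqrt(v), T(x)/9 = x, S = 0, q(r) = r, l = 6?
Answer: -55/9 + 16*I/3 ≈ -6.1111 + 5.3333*I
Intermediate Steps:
T(x) = 9*x
w(v) = -1 + v**(3/2)/3 (w(v) = -1 + (v*sqrt(v))/3 = -1 + v**(3/2)/3)
I = 0 (I = 6*((6*0)*(9*(-4))) = 6*(0*(-36)) = 6*0 = 0)
(w(-4) + I)**2 = ((-1 + (-4)**(3/2)/3) + 0)**2 = ((-1 + (-8*I)/3) + 0)**2 = ((-1 - 8*I/3) + 0)**2 = (-1 - 8*I/3)**2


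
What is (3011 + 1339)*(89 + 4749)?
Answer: 21045300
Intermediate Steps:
(3011 + 1339)*(89 + 4749) = 4350*4838 = 21045300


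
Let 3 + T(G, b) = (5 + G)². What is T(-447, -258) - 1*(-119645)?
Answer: 315006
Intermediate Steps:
T(G, b) = -3 + (5 + G)²
T(-447, -258) - 1*(-119645) = (-3 + (5 - 447)²) - 1*(-119645) = (-3 + (-442)²) + 119645 = (-3 + 195364) + 119645 = 195361 + 119645 = 315006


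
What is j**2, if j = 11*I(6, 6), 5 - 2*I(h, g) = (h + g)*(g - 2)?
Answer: 223729/4 ≈ 55932.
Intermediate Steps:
I(h, g) = 5/2 - (-2 + g)*(g + h)/2 (I(h, g) = 5/2 - (h + g)*(g - 2)/2 = 5/2 - (g + h)*(-2 + g)/2 = 5/2 - (-2 + g)*(g + h)/2)
j = -473/2 (j = 11*(5/2 + 6 + 6 - 1/2*6**2 - 1/2*6*6) = 11*(5/2 + 6 + 6 - 1/2*36 - 18) = 11*(5/2 + 6 + 6 - 18 - 18) = 11*(-43/2) = -473/2 ≈ -236.50)
j**2 = (-473/2)**2 = 223729/4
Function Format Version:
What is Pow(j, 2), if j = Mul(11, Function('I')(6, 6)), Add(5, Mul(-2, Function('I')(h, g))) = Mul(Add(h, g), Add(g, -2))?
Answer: Rational(223729, 4) ≈ 55932.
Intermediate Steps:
Function('I')(h, g) = Add(Rational(5, 2), Mul(Rational(-1, 2), Add(-2, g), Add(g, h))) (Function('I')(h, g) = Add(Rational(5, 2), Mul(Rational(-1, 2), Mul(Add(h, g), Add(g, -2)))) = Add(Rational(5, 2), Mul(Rational(-1, 2), Mul(Add(g, h), Add(-2, g)))) = Add(Rational(5, 2), Mul(Rational(-1, 2), Mul(Add(-2, g), Add(g, h)))) = Add(Rational(5, 2), Mul(Rational(-1, 2), Add(-2, g), Add(g, h))))
j = Rational(-473, 2) (j = Mul(11, Add(Rational(5, 2), 6, 6, Mul(Rational(-1, 2), Pow(6, 2)), Mul(Rational(-1, 2), 6, 6))) = Mul(11, Add(Rational(5, 2), 6, 6, Mul(Rational(-1, 2), 36), -18)) = Mul(11, Add(Rational(5, 2), 6, 6, -18, -18)) = Mul(11, Rational(-43, 2)) = Rational(-473, 2) ≈ -236.50)
Pow(j, 2) = Pow(Rational(-473, 2), 2) = Rational(223729, 4)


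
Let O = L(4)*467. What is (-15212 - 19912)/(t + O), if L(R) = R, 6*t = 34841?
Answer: -210744/46049 ≈ -4.5765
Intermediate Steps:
t = 34841/6 (t = (⅙)*34841 = 34841/6 ≈ 5806.8)
O = 1868 (O = 4*467 = 1868)
(-15212 - 19912)/(t + O) = (-15212 - 19912)/(34841/6 + 1868) = -35124/46049/6 = -35124*6/46049 = -210744/46049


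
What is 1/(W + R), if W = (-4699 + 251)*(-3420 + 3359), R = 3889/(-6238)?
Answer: 6238/1692540175 ≈ 3.6856e-6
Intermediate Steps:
R = -3889/6238 (R = 3889*(-1/6238) = -3889/6238 ≈ -0.62344)
W = 271328 (W = -4448*(-61) = 271328)
1/(W + R) = 1/(271328 - 3889/6238) = 1/(1692540175/6238) = 6238/1692540175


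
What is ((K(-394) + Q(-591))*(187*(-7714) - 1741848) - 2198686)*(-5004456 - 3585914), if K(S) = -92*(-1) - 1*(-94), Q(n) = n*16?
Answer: -253560870054489580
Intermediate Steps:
Q(n) = 16*n
K(S) = 186 (K(S) = 92 + 94 = 186)
((K(-394) + Q(-591))*(187*(-7714) - 1741848) - 2198686)*(-5004456 - 3585914) = ((186 + 16*(-591))*(187*(-7714) - 1741848) - 2198686)*(-5004456 - 3585914) = ((186 - 9456)*(-1442518 - 1741848) - 2198686)*(-8590370) = (-9270*(-3184366) - 2198686)*(-8590370) = (29519072820 - 2198686)*(-8590370) = 29516874134*(-8590370) = -253560870054489580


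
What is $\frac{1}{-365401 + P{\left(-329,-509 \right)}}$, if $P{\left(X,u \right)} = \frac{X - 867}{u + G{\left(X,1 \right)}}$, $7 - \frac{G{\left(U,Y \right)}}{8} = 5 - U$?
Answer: $- \frac{3125}{1141876929} \approx -2.7367 \cdot 10^{-6}$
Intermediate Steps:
$G{\left(U,Y \right)} = 16 + 8 U$ ($G{\left(U,Y \right)} = 56 - 8 \left(5 - U\right) = 56 + \left(-40 + 8 U\right) = 16 + 8 U$)
$P{\left(X,u \right)} = \frac{-867 + X}{16 + u + 8 X}$ ($P{\left(X,u \right)} = \frac{X - 867}{u + \left(16 + 8 X\right)} = \frac{-867 + X}{16 + u + 8 X}$)
$\frac{1}{-365401 + P{\left(-329,-509 \right)}} = \frac{1}{-365401 + \frac{-867 - 329}{16 - 509 + 8 \left(-329\right)}} = \frac{1}{-365401 + \frac{1}{16 - 509 - 2632} \left(-1196\right)} = \frac{1}{-365401 + \frac{1}{-3125} \left(-1196\right)} = \frac{1}{-365401 - - \frac{1196}{3125}} = \frac{1}{-365401 + \frac{1196}{3125}} = \frac{1}{- \frac{1141876929}{3125}} = - \frac{3125}{1141876929}$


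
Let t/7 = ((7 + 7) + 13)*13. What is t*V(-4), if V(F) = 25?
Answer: 61425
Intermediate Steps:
t = 2457 (t = 7*(((7 + 7) + 13)*13) = 7*((14 + 13)*13) = 7*(27*13) = 7*351 = 2457)
t*V(-4) = 2457*25 = 61425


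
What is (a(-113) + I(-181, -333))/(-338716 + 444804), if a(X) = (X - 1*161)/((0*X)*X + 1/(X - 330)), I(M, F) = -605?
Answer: 120777/106088 ≈ 1.1385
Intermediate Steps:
a(X) = (-330 + X)*(-161 + X) (a(X) = (X - 161)/(0*X + 1/(-330 + X)) = (-161 + X)/(0 + 1/(-330 + X)) = (-161 + X)/(1/(-330 + X)) = (-161 + X)*(-330 + X) = (-330 + X)*(-161 + X))
(a(-113) + I(-181, -333))/(-338716 + 444804) = ((53130 + (-113)² - 491*(-113)) - 605)/(-338716 + 444804) = ((53130 + 12769 + 55483) - 605)/106088 = (121382 - 605)*(1/106088) = 120777*(1/106088) = 120777/106088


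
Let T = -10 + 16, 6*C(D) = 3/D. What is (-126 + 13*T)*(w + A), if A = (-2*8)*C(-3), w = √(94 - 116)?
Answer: -128 - 48*I*√22 ≈ -128.0 - 225.14*I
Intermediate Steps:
C(D) = 1/(2*D) (C(D) = (3/D)/6 = 1/(2*D))
T = 6
w = I*√22 (w = √(-22) = I*√22 ≈ 4.6904*I)
A = 8/3 (A = (-2*8)*((½)/(-3)) = -8*(-1)/3 = -16*(-⅙) = 8/3 ≈ 2.6667)
(-126 + 13*T)*(w + A) = (-126 + 13*6)*(I*√22 + 8/3) = (-126 + 78)*(8/3 + I*√22) = -48*(8/3 + I*√22) = -128 - 48*I*√22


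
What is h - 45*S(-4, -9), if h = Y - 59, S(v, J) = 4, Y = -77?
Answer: -316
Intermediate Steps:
h = -136 (h = -77 - 59 = -136)
h - 45*S(-4, -9) = -136 - 45*4 = -136 - 180 = -316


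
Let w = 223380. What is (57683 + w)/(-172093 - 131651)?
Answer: -281063/303744 ≈ -0.92533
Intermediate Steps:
(57683 + w)/(-172093 - 131651) = (57683 + 223380)/(-172093 - 131651) = 281063/(-303744) = 281063*(-1/303744) = -281063/303744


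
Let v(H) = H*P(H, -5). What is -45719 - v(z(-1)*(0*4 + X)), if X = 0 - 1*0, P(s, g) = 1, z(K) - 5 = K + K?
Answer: -45719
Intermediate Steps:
z(K) = 5 + 2*K (z(K) = 5 + (K + K) = 5 + 2*K)
X = 0 (X = 0 + 0 = 0)
v(H) = H (v(H) = H*1 = H)
-45719 - v(z(-1)*(0*4 + X)) = -45719 - (5 + 2*(-1))*(0*4 + 0) = -45719 - (5 - 2)*(0 + 0) = -45719 - 3*0 = -45719 - 1*0 = -45719 + 0 = -45719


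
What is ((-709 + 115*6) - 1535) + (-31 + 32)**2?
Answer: -1553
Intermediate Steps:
((-709 + 115*6) - 1535) + (-31 + 32)**2 = ((-709 + 690) - 1535) + 1**2 = (-19 - 1535) + 1 = -1554 + 1 = -1553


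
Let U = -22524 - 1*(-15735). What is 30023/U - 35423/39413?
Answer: -1423783246/267574857 ≈ -5.3211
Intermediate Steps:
U = -6789 (U = -22524 + 15735 = -6789)
30023/U - 35423/39413 = 30023/(-6789) - 35423/39413 = 30023*(-1/6789) - 35423*1/39413 = -30023/6789 - 35423/39413 = -1423783246/267574857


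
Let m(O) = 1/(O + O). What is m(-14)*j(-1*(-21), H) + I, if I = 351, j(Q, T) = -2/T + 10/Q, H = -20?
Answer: 2063759/5880 ≈ 350.98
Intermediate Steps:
m(O) = 1/(2*O)
m(-14)*j(-1*(-21), H) + I = ((½)/(-14))*(-2/(-20) + 10/((-1*(-21)))) + 351 = ((½)*(-1/14))*(-2*(-1/20) + 10/21) + 351 = -(⅒ + 10*(1/21))/28 + 351 = -(⅒ + 10/21)/28 + 351 = -1/28*121/210 + 351 = -121/5880 + 351 = 2063759/5880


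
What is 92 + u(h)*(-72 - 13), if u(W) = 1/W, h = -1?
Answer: 177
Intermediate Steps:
92 + u(h)*(-72 - 13) = 92 + (-72 - 13)/(-1) = 92 - 1*(-85) = 92 + 85 = 177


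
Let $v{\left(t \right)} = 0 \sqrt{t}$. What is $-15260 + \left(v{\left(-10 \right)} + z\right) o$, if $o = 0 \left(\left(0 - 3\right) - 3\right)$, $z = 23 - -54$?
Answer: $-15260$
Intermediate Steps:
$v{\left(t \right)} = 0$
$z = 77$ ($z = 23 + 54 = 77$)
$o = 0$ ($o = 0 \left(-3 - 3\right) = 0 \left(-6\right) = 0$)
$-15260 + \left(v{\left(-10 \right)} + z\right) o = -15260 + \left(0 + 77\right) 0 = -15260 + 77 \cdot 0 = -15260 + 0 = -15260$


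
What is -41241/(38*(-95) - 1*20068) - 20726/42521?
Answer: 1262858333/1006812238 ≈ 1.2543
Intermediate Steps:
-41241/(38*(-95) - 1*20068) - 20726/42521 = -41241/(-3610 - 20068) - 20726*1/42521 = -41241/(-23678) - 20726/42521 = -41241*(-1/23678) - 20726/42521 = 41241/23678 - 20726/42521 = 1262858333/1006812238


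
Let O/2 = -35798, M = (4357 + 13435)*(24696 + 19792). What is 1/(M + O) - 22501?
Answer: -17808616708899/791458900 ≈ -22501.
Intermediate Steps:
M = 791530496 (M = 17792*44488 = 791530496)
O = -71596 (O = 2*(-35798) = -71596)
1/(M + O) - 22501 = 1/(791530496 - 71596) - 22501 = 1/791458900 - 22501 = -17808616708899/791458900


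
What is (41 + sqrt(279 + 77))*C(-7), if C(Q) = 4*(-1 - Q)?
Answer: 984 + 48*sqrt(89) ≈ 1436.8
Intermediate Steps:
C(Q) = -4 - 4*Q
(41 + sqrt(279 + 77))*C(-7) = (41 + sqrt(279 + 77))*(-4 - 4*(-7)) = (41 + sqrt(356))*(-4 + 28) = (41 + 2*sqrt(89))*24 = 984 + 48*sqrt(89)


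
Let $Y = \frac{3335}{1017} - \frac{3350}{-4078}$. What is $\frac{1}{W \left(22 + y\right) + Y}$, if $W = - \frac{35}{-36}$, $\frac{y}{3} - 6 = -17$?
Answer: $- \frac{2764884}{18230845} \approx -0.15166$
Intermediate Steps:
$y = -33$ ($y = 18 + 3 \left(-17\right) = 18 - 51 = -33$)
$W = \frac{35}{36}$ ($W = \left(-35\right) \left(- \frac{1}{36}\right) = \frac{35}{36} \approx 0.97222$)
$Y = \frac{8503540}{2073663}$ ($Y = 3335 \cdot \frac{1}{1017} - - \frac{1675}{2039} = \frac{3335}{1017} + \frac{1675}{2039} = \frac{8503540}{2073663} \approx 4.1007$)
$\frac{1}{W \left(22 + y\right) + Y} = \frac{1}{\frac{35 \left(22 - 33\right)}{36} + \frac{8503540}{2073663}} = \frac{1}{\frac{35}{36} \left(-11\right) + \frac{8503540}{2073663}} = \frac{1}{- \frac{385}{36} + \frac{8503540}{2073663}} = \frac{1}{- \frac{18230845}{2764884}} = - \frac{2764884}{18230845}$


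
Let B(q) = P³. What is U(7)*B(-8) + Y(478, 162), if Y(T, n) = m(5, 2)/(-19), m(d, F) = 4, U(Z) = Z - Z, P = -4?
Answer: -4/19 ≈ -0.21053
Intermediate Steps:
B(q) = -64 (B(q) = (-4)³ = -64)
U(Z) = 0
Y(T, n) = -4/19 (Y(T, n) = 4/(-19) = 4*(-1/19) = -4/19)
U(7)*B(-8) + Y(478, 162) = 0*(-64) - 4/19 = 0 - 4/19 = -4/19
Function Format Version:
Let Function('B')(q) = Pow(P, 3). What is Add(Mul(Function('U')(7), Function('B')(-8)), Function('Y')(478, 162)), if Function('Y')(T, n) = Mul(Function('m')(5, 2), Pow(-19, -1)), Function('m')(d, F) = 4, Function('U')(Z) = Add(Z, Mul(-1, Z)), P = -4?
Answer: Rational(-4, 19) ≈ -0.21053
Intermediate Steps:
Function('B')(q) = -64 (Function('B')(q) = Pow(-4, 3) = -64)
Function('U')(Z) = 0
Function('Y')(T, n) = Rational(-4, 19) (Function('Y')(T, n) = Mul(4, Pow(-19, -1)) = Mul(4, Rational(-1, 19)) = Rational(-4, 19))
Add(Mul(Function('U')(7), Function('B')(-8)), Function('Y')(478, 162)) = Add(Mul(0, -64), Rational(-4, 19)) = Add(0, Rational(-4, 19)) = Rational(-4, 19)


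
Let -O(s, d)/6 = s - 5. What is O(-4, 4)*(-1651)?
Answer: -89154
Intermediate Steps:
O(s, d) = 30 - 6*s (O(s, d) = -6*(s - 5) = -6*(-5 + s) = 30 - 6*s)
O(-4, 4)*(-1651) = (30 - 6*(-4))*(-1651) = (30 + 24)*(-1651) = 54*(-1651) = -89154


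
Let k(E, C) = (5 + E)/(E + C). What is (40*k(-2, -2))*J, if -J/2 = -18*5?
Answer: -5400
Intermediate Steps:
k(E, C) = (5 + E)/(C + E)
J = 180 (J = -(-36)*5 = -2*(-90) = 180)
(40*k(-2, -2))*J = (40*((5 - 2)/(-2 - 2)))*180 = (40*(3/(-4)))*180 = (40*(-¼*3))*180 = (40*(-¾))*180 = -30*180 = -5400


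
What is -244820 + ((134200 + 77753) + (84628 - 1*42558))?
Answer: 9203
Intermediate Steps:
-244820 + ((134200 + 77753) + (84628 - 1*42558)) = -244820 + (211953 + (84628 - 42558)) = -244820 + (211953 + 42070) = -244820 + 254023 = 9203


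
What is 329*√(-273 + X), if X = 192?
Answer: 2961*I ≈ 2961.0*I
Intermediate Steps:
329*√(-273 + X) = 329*√(-273 + 192) = 329*√(-81) = 329*(9*I) = 2961*I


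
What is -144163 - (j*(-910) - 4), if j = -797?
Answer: -869429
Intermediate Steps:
-144163 - (j*(-910) - 4) = -144163 - (-797*(-910) - 4) = -144163 - (725270 - 4) = -144163 - 1*725266 = -144163 - 725266 = -869429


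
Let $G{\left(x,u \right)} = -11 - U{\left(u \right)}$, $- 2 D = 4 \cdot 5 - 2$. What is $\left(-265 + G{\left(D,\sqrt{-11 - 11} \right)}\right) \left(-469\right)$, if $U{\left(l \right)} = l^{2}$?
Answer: $119126$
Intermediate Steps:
$D = -9$ ($D = - \frac{4 \cdot 5 - 2}{2} = - \frac{20 - 2}{2} = \left(- \frac{1}{2}\right) 18 = -9$)
$G{\left(x,u \right)} = -11 - u^{2}$
$\left(-265 + G{\left(D,\sqrt{-11 - 11} \right)}\right) \left(-469\right) = \left(-265 - \left(11 + \left(\sqrt{-11 - 11}\right)^{2}\right)\right) \left(-469\right) = \left(-265 - \left(11 + \left(\sqrt{-22}\right)^{2}\right)\right) \left(-469\right) = \left(-265 - \left(11 + \left(i \sqrt{22}\right)^{2}\right)\right) \left(-469\right) = \left(-265 - -11\right) \left(-469\right) = \left(-265 + \left(-11 + 22\right)\right) \left(-469\right) = \left(-265 + 11\right) \left(-469\right) = \left(-254\right) \left(-469\right) = 119126$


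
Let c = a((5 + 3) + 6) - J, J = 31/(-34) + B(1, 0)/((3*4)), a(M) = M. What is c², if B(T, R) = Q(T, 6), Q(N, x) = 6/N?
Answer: 60025/289 ≈ 207.70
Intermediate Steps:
B(T, R) = 6/T
J = -7/17 (J = 31/(-34) + (6/1)/((3*4)) = 31*(-1/34) + (6*1)/12 = -31/34 + 6*(1/12) = -31/34 + ½ = -7/17 ≈ -0.41176)
c = 245/17 (c = ((5 + 3) + 6) - 1*(-7/17) = (8 + 6) + 7/17 = 14 + 7/17 = 245/17 ≈ 14.412)
c² = (245/17)² = 60025/289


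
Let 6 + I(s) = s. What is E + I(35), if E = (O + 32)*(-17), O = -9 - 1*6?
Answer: -260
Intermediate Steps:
O = -15 (O = -9 - 6 = -15)
E = -289 (E = (-15 + 32)*(-17) = 17*(-17) = -289)
I(s) = -6 + s
E + I(35) = -289 + (-6 + 35) = -289 + 29 = -260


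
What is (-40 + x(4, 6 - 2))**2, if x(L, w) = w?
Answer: 1296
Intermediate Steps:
(-40 + x(4, 6 - 2))**2 = (-40 + (6 - 2))**2 = (-40 + 4)**2 = (-36)**2 = 1296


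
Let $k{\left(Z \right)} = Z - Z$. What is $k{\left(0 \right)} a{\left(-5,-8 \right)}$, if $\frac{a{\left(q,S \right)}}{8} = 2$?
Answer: $0$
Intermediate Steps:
$k{\left(Z \right)} = 0$
$a{\left(q,S \right)} = 16$ ($a{\left(q,S \right)} = 8 \cdot 2 = 16$)
$k{\left(0 \right)} a{\left(-5,-8 \right)} = 0 \cdot 16 = 0$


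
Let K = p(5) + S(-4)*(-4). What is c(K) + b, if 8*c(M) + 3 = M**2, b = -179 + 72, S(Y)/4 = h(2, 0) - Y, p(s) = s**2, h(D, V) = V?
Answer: 331/4 ≈ 82.750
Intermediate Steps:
S(Y) = -4*Y (S(Y) = 4*(0 - Y) = 4*(-Y) = -4*Y)
K = -39 (K = 5**2 - 4*(-4)*(-4) = 25 + 16*(-4) = 25 - 64 = -39)
b = -107
c(M) = -3/8 + M**2/8
c(K) + b = (-3/8 + (1/8)*(-39)**2) - 107 = (-3/8 + (1/8)*1521) - 107 = (-3/8 + 1521/8) - 107 = 759/4 - 107 = 331/4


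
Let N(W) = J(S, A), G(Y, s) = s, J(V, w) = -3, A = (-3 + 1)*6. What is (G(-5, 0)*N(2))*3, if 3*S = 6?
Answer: 0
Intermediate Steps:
A = -12 (A = -2*6 = -12)
S = 2 (S = (⅓)*6 = 2)
N(W) = -3
(G(-5, 0)*N(2))*3 = (0*(-3))*3 = 0*3 = 0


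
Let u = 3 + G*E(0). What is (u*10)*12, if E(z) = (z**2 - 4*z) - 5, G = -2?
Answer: 1560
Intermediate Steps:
E(z) = -5 + z**2 - 4*z
u = 13 (u = 3 - 2*(-5 + 0**2 - 4*0) = 3 - 2*(-5 + 0 + 0) = 3 - 2*(-5) = 3 + 10 = 13)
(u*10)*12 = (13*10)*12 = 130*12 = 1560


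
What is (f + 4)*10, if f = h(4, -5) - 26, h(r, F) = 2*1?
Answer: -200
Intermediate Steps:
h(r, F) = 2
f = -24 (f = 2 - 26 = -24)
(f + 4)*10 = (-24 + 4)*10 = -20*10 = -200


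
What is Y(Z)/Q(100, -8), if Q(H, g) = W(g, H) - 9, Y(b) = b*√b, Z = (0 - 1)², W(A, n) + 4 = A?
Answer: -1/21 ≈ -0.047619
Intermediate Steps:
W(A, n) = -4 + A
Z = 1 (Z = (-1)² = 1)
Y(b) = b^(3/2)
Q(H, g) = -13 + g (Q(H, g) = (-4 + g) - 9 = -13 + g)
Y(Z)/Q(100, -8) = 1^(3/2)/(-13 - 8) = 1/(-21) = 1*(-1/21) = -1/21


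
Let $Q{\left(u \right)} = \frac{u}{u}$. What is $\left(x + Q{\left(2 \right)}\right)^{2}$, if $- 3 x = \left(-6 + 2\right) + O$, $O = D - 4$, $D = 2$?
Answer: $9$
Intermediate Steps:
$Q{\left(u \right)} = 1$
$O = -2$ ($O = 2 - 4 = -2$)
$x = 2$ ($x = - \frac{\left(-6 + 2\right) - 2}{3} = - \frac{-4 - 2}{3} = \left(- \frac{1}{3}\right) \left(-6\right) = 2$)
$\left(x + Q{\left(2 \right)}\right)^{2} = \left(2 + 1\right)^{2} = 3^{2} = 9$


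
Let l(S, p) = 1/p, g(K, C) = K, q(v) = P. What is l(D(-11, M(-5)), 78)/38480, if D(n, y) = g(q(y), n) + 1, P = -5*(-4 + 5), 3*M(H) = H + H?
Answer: 1/3001440 ≈ 3.3317e-7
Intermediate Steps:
M(H) = 2*H/3 (M(H) = (H + H)/3 = (2*H)/3 = 2*H/3)
P = -5 (P = -5*1 = -5)
q(v) = -5
D(n, y) = -4 (D(n, y) = -5 + 1 = -4)
l(D(-11, M(-5)), 78)/38480 = 1/(78*38480) = (1/78)*(1/38480) = 1/3001440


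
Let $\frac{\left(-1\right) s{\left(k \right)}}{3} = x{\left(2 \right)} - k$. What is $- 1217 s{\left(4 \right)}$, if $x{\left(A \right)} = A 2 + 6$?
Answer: $21906$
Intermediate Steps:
$x{\left(A \right)} = 6 + 2 A$ ($x{\left(A \right)} = 2 A + 6 = 6 + 2 A$)
$s{\left(k \right)} = -30 + 3 k$ ($s{\left(k \right)} = - 3 \left(\left(6 + 2 \cdot 2\right) - k\right) = - 3 \left(\left(6 + 4\right) - k\right) = - 3 \left(10 - k\right) = -30 + 3 k$)
$- 1217 s{\left(4 \right)} = - 1217 \left(-30 + 3 \cdot 4\right) = - 1217 \left(-30 + 12\right) = \left(-1217\right) \left(-18\right) = 21906$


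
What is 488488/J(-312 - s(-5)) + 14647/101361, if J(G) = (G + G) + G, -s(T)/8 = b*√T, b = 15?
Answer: (-2062496774*I + 219705*√5)/(304083*(5*√5 + 13*I)) ≈ -299.85 - 258.01*I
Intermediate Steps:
s(T) = -120*√T
J(G) = 3*G (J(G) = 2*G + G = 3*G)
488488/J(-312 - s(-5)) + 14647/101361 = 488488/((3*(-312 - (-120)*√(-5)))) + 14647/101361 = 488488/((3*(-312 - (-120)*I*√5))) + 14647*(1/101361) = 488488/((3*(-312 - (-120)*I*√5))) + 14647/101361 = 488488/((3*(-312 + 120*I*√5))) + 14647/101361 = 488488/(-936 + 360*I*√5) + 14647/101361 = 14647/101361 + 488488/(-936 + 360*I*√5)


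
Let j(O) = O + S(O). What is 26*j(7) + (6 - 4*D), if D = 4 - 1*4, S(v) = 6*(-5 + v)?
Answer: 500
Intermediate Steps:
S(v) = -30 + 6*v
D = 0 (D = 4 - 4 = 0)
j(O) = -30 + 7*O (j(O) = O + (-30 + 6*O) = -30 + 7*O)
26*j(7) + (6 - 4*D) = 26*(-30 + 7*7) + (6 - 4*0) = 26*(-30 + 49) + (6 + 0) = 26*19 + 6 = 494 + 6 = 500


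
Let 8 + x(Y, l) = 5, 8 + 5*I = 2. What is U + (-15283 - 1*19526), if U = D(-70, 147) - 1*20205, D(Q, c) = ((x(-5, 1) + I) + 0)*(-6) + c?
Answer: -274209/5 ≈ -54842.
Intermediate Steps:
I = -6/5 (I = -8/5 + (⅕)*2 = -8/5 + ⅖ = -6/5 ≈ -1.2000)
x(Y, l) = -3 (x(Y, l) = -8 + 5 = -3)
D(Q, c) = 126/5 + c (D(Q, c) = ((-3 - 6/5) + 0)*(-6) + c = (-21/5 + 0)*(-6) + c = -21/5*(-6) + c = 126/5 + c)
U = -100164/5 (U = (126/5 + 147) - 1*20205 = 861/5 - 20205 = -100164/5 ≈ -20033.)
U + (-15283 - 1*19526) = -100164/5 + (-15283 - 1*19526) = -100164/5 + (-15283 - 19526) = -100164/5 - 34809 = -274209/5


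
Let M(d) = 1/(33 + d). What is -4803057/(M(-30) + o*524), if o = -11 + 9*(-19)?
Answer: 14409171/286103 ≈ 50.364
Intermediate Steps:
o = -182 (o = -11 - 171 = -182)
-4803057/(M(-30) + o*524) = -4803057/(1/(33 - 30) - 182*524) = -4803057/(1/3 - 95368) = -4803057/(⅓ - 95368) = -4803057/(-286103/3) = -4803057*(-3/286103) = 14409171/286103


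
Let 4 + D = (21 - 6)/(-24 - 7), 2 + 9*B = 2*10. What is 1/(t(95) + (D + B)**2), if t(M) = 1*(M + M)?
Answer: 961/188519 ≈ 0.0050976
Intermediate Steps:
B = 2 (B = -2/9 + (2*10)/9 = -2/9 + (1/9)*20 = -2/9 + 20/9 = 2)
D = -139/31 (D = -4 + (21 - 6)/(-24 - 7) = -4 + 15/(-31) = -4 + 15*(-1/31) = -4 - 15/31 = -139/31 ≈ -4.4839)
t(M) = 2*M (t(M) = 1*(2*M) = 2*M)
1/(t(95) + (D + B)**2) = 1/(2*95 + (-139/31 + 2)**2) = 1/(190 + (-77/31)**2) = 1/(190 + 5929/961) = 1/(188519/961) = 961/188519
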